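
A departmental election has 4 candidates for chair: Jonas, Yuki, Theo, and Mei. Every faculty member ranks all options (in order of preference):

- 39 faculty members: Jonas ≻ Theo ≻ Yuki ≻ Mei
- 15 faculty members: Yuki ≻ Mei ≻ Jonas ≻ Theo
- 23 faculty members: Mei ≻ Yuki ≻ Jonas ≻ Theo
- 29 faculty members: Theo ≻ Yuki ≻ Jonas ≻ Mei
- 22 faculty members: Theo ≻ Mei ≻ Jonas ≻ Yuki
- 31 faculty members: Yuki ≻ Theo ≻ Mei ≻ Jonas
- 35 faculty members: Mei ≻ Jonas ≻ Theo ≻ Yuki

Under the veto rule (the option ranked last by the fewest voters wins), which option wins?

Jonas

Last-place votes: Jonas 31, Yuki 57, Theo 38, Mei 68.
Jonas is ranked last by the fewest voters, so Jonas wins.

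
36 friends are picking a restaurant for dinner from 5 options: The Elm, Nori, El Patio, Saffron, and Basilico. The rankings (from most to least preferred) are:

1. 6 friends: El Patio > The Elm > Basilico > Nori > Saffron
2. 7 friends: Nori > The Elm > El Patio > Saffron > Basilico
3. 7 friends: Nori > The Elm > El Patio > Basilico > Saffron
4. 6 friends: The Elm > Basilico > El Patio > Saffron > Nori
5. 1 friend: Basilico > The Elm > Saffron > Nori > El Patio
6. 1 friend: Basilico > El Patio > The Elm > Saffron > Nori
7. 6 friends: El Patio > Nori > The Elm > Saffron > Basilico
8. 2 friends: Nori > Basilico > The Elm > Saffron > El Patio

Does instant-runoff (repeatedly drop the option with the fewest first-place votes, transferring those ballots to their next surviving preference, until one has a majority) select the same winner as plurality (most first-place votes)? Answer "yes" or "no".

Instant-runoff — R1 The Elm 6, Nori 16, El Patio 12, Saffron 0, Basilico 2 (Saffron out); R2 The Elm 6, Nori 16, El Patio 12, Basilico 2 (Basilico out); R3 The Elm 7, Nori 16, El Patio 13 (The Elm out); R4 Nori 17, El Patio 19 (El Patio winner). Winner: El Patio.
Plurality — first-place votes: The Elm 6, Nori 16, El Patio 12, Saffron 0, Basilico 2. Winner: Nori.
The two methods disagree.

no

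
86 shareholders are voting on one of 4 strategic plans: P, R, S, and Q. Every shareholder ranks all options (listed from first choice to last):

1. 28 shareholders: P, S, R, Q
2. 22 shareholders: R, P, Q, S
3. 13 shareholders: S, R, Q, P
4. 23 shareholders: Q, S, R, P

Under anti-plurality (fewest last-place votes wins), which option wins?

R

Last-place votes: P 36, R 0, S 22, Q 28.
R is ranked last by the fewest voters, so R wins.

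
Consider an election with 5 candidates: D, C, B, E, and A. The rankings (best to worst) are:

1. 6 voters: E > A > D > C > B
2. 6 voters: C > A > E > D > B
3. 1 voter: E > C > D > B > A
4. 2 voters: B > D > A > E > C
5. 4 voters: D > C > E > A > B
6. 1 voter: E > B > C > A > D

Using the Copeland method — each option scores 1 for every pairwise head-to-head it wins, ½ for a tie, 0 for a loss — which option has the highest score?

E

D: beats C and B; loses to E and A → score 2.
C: beats B and A; ties E; loses to D → score 2.5.
B: loses to D, C, E, and A → score 0.
E: beats D, B, and A; ties C → score 3.5.
A: beats D and B; loses to C and E → score 2.
E has the best pairwise record.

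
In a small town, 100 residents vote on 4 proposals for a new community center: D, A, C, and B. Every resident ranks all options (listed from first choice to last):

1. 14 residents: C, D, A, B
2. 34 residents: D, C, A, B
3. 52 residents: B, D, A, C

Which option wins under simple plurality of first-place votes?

B

First-place votes: D 34, A 0, C 14, B 52.
B has the most first-place votes.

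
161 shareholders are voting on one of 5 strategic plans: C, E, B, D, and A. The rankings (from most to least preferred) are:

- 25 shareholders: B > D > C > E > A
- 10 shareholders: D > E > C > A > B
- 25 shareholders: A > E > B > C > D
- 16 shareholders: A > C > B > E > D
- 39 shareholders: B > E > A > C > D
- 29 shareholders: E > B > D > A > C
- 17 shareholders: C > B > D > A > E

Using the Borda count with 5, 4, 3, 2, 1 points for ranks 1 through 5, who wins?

C: 25·3 + 10·3 + 25·2 + 16·4 + 39·2 + 29·1 + 17·5 = 411
E: 25·2 + 10·4 + 25·4 + 16·2 + 39·4 + 29·5 + 17·1 = 540
B: 25·5 + 10·1 + 25·3 + 16·3 + 39·5 + 29·4 + 17·4 = 637
D: 25·4 + 10·5 + 25·1 + 16·1 + 39·1 + 29·3 + 17·3 = 368
A: 25·1 + 10·2 + 25·5 + 16·5 + 39·3 + 29·2 + 17·2 = 459
B has the highest Borda score (637).

B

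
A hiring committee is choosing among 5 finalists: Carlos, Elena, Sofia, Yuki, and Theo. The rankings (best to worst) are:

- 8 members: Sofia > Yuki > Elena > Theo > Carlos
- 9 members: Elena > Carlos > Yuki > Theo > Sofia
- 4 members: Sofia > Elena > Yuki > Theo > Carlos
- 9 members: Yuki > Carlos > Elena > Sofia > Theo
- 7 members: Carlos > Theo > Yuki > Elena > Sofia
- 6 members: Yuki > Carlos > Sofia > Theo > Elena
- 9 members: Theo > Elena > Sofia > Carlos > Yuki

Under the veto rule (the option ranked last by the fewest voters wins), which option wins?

Elena

Last-place votes: Carlos 12, Elena 6, Sofia 16, Yuki 9, Theo 9.
Elena is ranked last by the fewest voters, so Elena wins.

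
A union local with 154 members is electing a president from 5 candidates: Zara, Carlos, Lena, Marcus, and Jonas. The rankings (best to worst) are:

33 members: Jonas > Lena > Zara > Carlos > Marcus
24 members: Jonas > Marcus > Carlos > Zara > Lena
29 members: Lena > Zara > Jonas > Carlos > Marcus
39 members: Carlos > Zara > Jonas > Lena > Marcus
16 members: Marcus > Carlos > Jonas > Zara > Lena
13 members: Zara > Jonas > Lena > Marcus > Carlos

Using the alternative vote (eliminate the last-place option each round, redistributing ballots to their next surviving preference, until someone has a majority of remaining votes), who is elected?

Jonas

Round 1: Zara 13, Carlos 39, Lena 29, Marcus 16, Jonas 57. Eliminate Zara.
Round 2: Carlos 39, Lena 29, Marcus 16, Jonas 70. Eliminate Marcus.
Round 3: Carlos 55, Lena 29, Jonas 70. Eliminate Lena.
Round 4: Carlos 55, Jonas 99. Jonas has a majority.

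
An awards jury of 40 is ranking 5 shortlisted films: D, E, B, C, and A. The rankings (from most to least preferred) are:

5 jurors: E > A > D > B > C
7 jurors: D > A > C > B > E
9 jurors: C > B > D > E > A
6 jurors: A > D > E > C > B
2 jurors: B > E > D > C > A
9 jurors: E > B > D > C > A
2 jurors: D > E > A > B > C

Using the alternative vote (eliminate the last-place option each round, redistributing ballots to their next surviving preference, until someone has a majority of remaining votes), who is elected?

D

Round 1: D 9, E 14, B 2, C 9, A 6. Eliminate B.
Round 2: D 9, E 16, C 9, A 6. Eliminate A.
Round 3: D 15, E 16, C 9. Eliminate C.
Round 4: D 24, E 16. D has a majority.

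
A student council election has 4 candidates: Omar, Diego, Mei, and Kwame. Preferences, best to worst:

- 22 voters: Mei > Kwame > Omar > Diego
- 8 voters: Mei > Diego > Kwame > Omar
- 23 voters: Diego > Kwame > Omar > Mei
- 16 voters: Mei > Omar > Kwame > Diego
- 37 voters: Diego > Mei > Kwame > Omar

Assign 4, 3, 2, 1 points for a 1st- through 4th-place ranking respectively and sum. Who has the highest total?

Mei

Omar: 22·2 + 8·1 + 23·2 + 16·3 + 37·1 = 183
Diego: 22·1 + 8·3 + 23·4 + 16·1 + 37·4 = 302
Mei: 22·4 + 8·4 + 23·1 + 16·4 + 37·3 = 318
Kwame: 22·3 + 8·2 + 23·3 + 16·2 + 37·2 = 257
Mei has the highest Borda score (318).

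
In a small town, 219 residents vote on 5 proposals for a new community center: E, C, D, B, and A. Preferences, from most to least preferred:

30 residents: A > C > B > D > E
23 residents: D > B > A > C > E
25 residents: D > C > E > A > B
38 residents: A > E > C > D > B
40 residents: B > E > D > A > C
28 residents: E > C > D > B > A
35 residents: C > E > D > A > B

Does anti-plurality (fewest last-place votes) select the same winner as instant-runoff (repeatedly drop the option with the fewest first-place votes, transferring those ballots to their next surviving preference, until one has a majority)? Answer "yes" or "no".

yes

Anti-plurality — last-place votes: E 53, C 40, D 0, B 98, A 28. Winner: D.
Instant-runoff — R1 E 28, C 35, D 48, B 40, A 68 (E out); R2 C 63, D 48, B 40, A 68 (B out); R3 C 63, D 88, A 68 (C out); R4 D 151, A 68 (D winner). Winner: D.
The two methods agree.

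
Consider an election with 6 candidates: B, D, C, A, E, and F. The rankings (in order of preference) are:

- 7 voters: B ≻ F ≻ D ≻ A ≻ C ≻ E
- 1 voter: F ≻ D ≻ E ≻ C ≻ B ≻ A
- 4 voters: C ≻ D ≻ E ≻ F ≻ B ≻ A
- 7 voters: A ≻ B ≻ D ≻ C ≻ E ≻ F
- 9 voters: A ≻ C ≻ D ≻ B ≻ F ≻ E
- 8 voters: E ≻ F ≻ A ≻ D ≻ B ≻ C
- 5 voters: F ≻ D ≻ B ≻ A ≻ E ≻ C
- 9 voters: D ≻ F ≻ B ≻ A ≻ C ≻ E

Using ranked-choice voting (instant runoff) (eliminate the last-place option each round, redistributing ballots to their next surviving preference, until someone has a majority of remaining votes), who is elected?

Round 1: B 7, D 9, C 4, A 16, E 8, F 6. Eliminate C.
Round 2: B 7, D 13, A 16, E 8, F 6. Eliminate F.
Round 3: B 7, D 19, A 16, E 8. Eliminate B.
Round 4: D 26, A 16, E 8. D has a majority.

D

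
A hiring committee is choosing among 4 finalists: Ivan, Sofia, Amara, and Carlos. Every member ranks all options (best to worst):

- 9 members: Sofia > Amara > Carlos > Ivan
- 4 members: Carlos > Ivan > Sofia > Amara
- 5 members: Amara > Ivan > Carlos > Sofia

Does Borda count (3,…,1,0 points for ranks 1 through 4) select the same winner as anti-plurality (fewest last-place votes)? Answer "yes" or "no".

no

Borda — scores: Ivan 18, Sofia 31, Amara 33, Carlos 26. Winner: Amara.
Anti-plurality — last-place votes: Ivan 9, Sofia 5, Amara 4, Carlos 0. Winner: Carlos.
The two methods disagree.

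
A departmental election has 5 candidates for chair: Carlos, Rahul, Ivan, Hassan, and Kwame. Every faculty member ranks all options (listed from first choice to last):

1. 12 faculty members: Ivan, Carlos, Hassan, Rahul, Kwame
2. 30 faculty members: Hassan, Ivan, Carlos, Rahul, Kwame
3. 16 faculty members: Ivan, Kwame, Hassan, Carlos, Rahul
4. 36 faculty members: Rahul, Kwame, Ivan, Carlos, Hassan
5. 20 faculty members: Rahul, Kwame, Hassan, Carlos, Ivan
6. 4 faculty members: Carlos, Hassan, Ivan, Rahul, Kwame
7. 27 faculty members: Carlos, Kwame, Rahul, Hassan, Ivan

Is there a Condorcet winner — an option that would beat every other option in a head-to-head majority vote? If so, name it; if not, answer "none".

Checking pairwise contests:
Ivan beats Carlos 94–51.
Carlos beats Rahul 89–56.
Rahul beats Ivan 83–62.
Carlos beats Hassan 79–66.
Carlos beats Kwame 73–72.
Every option loses at least one head-to-head, so there is no Condorcet winner.

none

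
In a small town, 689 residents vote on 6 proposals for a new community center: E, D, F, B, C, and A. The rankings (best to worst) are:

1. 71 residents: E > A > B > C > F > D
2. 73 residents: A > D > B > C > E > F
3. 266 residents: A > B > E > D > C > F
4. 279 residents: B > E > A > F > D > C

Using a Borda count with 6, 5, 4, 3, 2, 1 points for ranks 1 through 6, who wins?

E: 71·6 + 73·2 + 266·4 + 279·5 = 3031
D: 71·1 + 73·5 + 266·3 + 279·2 = 1792
F: 71·2 + 73·1 + 266·1 + 279·3 = 1318
B: 71·4 + 73·4 + 266·5 + 279·6 = 3580
C: 71·3 + 73·3 + 266·2 + 279·1 = 1243
A: 71·5 + 73·6 + 266·6 + 279·4 = 3505
B has the highest Borda score (3580).

B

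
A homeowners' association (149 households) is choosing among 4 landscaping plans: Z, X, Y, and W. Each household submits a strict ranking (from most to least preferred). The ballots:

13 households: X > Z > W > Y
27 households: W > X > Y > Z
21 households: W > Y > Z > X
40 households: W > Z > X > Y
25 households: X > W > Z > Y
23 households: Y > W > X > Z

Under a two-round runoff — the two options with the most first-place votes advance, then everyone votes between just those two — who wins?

Round 1 first-place votes: Z 0, X 38, Y 23, W 88.
W and X advance.
Runoff: W is preferred to X by 111 voters; X by 38.
W wins the runoff.

W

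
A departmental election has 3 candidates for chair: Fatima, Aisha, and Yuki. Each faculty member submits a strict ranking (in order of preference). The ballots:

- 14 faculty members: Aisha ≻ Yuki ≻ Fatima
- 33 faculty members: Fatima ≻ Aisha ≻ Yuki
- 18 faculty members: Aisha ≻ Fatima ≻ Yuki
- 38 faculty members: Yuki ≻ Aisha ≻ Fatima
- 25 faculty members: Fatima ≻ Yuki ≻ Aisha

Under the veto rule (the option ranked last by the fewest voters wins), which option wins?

Last-place votes: Fatima 52, Aisha 25, Yuki 51.
Aisha is ranked last by the fewest voters, so Aisha wins.

Aisha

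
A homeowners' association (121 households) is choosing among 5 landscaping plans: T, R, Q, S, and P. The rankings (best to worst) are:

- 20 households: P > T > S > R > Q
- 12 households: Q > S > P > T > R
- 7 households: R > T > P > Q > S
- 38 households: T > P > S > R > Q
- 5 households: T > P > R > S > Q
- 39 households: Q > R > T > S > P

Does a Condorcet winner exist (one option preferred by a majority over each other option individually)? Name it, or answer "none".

T vs R: 75–46 for T.
T vs Q: 70–51 for T.
T vs S: 109–12 for T.
T vs P: 89–32 for T.
T beats every other option head-to-head.

T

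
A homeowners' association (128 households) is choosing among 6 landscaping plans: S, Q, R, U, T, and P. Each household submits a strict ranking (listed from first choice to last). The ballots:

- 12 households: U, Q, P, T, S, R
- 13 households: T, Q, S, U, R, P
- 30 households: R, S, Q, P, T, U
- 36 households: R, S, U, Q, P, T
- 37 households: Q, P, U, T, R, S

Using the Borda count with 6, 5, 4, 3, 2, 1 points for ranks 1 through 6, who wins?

Q

S: 12·2 + 13·4 + 30·5 + 36·5 + 37·1 = 443
Q: 12·5 + 13·5 + 30·4 + 36·3 + 37·6 = 575
R: 12·1 + 13·2 + 30·6 + 36·6 + 37·2 = 508
U: 12·6 + 13·3 + 30·1 + 36·4 + 37·4 = 433
T: 12·3 + 13·6 + 30·2 + 36·1 + 37·3 = 321
P: 12·4 + 13·1 + 30·3 + 36·2 + 37·5 = 408
Q has the highest Borda score (575).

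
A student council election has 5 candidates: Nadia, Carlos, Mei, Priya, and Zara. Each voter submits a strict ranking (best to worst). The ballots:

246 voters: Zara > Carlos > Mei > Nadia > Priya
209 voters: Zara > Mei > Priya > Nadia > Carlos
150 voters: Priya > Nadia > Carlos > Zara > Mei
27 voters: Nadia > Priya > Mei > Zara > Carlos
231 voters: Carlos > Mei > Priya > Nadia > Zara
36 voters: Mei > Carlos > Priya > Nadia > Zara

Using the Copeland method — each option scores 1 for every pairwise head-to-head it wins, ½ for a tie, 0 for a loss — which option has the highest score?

Zara

Nadia: loses to Carlos, Mei, Priya, and Zara → score 0.
Carlos: beats Nadia, Mei, and Priya; loses to Zara → score 3.
Mei: beats Nadia and Priya; loses to Carlos and Zara → score 2.
Priya: beats Nadia; loses to Carlos, Mei, and Zara → score 1.
Zara: beats Nadia, Carlos, Mei, and Priya → score 4.
Zara has the best pairwise record.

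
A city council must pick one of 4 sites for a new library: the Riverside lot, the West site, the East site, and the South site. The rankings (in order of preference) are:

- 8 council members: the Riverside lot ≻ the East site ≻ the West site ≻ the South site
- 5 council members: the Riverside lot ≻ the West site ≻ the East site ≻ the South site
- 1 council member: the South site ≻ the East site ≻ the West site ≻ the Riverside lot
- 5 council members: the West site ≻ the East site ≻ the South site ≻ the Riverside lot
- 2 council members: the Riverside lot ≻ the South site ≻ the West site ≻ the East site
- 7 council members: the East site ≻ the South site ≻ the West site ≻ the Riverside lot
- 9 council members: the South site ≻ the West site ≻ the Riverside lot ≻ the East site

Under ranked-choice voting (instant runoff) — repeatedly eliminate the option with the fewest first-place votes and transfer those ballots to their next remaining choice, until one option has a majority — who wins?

the Riverside lot

Round 1: the Riverside lot 15, the West site 5, the East site 7, the South site 10. Eliminate the West site.
Round 2: the Riverside lot 15, the East site 12, the South site 10. Eliminate the South site.
Round 3: the Riverside lot 24, the East site 13. The Riverside lot has a majority.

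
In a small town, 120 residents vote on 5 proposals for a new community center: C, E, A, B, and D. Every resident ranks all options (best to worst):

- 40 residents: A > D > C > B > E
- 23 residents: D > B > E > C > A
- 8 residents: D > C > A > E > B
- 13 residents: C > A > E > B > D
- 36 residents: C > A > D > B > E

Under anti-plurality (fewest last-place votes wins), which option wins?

C

Last-place votes: C 0, E 76, A 23, B 8, D 13.
C is ranked last by the fewest voters, so C wins.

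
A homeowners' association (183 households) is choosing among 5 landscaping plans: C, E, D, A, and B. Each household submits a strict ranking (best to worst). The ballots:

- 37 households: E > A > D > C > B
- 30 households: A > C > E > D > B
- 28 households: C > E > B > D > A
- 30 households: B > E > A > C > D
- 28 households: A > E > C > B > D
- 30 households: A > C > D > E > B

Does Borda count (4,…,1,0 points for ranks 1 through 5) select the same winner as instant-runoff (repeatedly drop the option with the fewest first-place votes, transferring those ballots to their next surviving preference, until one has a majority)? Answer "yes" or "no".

no

Borda — scores: C 415, E 496, D 192, A 523, B 204. Winner: A.
Instant-runoff — R1 C 28, E 37, D 0, A 88, B 30 (D out); R2 C 28, E 37, A 88, B 30 (C out); R3 E 65, A 88, B 30 (B out); R4 E 95, A 88 (E winner). Winner: E.
The two methods disagree.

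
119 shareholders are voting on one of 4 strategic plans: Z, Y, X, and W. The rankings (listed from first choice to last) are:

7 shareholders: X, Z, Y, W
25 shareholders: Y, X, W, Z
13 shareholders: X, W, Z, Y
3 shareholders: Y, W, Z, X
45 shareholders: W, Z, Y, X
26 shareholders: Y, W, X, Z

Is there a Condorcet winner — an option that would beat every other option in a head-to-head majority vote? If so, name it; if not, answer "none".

Checking pairwise contests:
X beats Z 71–48.
Z beats Y 65–54.
Y beats X 99–20.
Y beats W 61–58.
Every option loses at least one head-to-head, so there is no Condorcet winner.

none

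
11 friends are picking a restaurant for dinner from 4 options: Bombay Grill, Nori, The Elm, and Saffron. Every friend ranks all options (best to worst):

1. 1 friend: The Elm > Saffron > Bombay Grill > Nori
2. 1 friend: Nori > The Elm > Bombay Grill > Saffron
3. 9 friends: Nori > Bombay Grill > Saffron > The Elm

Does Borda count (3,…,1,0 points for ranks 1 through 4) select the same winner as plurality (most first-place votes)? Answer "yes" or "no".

yes

Borda — scores: Bombay Grill 20, Nori 30, The Elm 5, Saffron 11. Winner: Nori.
Plurality — first-place votes: Bombay Grill 0, Nori 10, The Elm 1, Saffron 0. Winner: Nori.
The two methods agree.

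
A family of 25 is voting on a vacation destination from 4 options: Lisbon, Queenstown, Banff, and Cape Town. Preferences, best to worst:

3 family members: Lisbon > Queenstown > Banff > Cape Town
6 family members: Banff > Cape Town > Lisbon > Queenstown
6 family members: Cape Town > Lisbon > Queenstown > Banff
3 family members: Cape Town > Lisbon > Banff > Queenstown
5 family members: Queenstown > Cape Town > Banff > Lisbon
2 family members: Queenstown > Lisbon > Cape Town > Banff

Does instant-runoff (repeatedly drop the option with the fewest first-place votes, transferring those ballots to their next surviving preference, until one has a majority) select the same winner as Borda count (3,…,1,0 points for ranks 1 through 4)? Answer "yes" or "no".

Instant-runoff — R1 Lisbon 3, Queenstown 7, Banff 6, Cape Town 9 (Lisbon out); R2 Queenstown 10, Banff 6, Cape Town 9 (Banff out); R3 Queenstown 10, Cape Town 15 (Cape Town winner). Winner: Cape Town.
Borda — scores: Lisbon 37, Queenstown 33, Banff 29, Cape Town 51. Winner: Cape Town.
The two methods agree.

yes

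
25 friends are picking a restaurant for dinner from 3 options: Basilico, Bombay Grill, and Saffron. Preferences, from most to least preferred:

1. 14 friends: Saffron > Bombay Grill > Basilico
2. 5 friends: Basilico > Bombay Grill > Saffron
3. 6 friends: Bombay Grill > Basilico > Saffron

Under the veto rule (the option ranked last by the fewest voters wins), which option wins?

Bombay Grill

Last-place votes: Basilico 14, Bombay Grill 0, Saffron 11.
Bombay Grill is ranked last by the fewest voters, so Bombay Grill wins.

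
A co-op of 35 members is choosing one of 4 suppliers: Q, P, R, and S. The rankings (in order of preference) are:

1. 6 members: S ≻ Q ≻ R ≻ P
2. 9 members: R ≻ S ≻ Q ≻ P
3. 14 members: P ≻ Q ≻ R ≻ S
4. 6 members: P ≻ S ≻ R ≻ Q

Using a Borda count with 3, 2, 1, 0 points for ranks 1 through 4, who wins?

P

Q: 6·2 + 9·1 + 14·2 + 6·0 = 49
P: 6·0 + 9·0 + 14·3 + 6·3 = 60
R: 6·1 + 9·3 + 14·1 + 6·1 = 53
S: 6·3 + 9·2 + 14·0 + 6·2 = 48
P has the highest Borda score (60).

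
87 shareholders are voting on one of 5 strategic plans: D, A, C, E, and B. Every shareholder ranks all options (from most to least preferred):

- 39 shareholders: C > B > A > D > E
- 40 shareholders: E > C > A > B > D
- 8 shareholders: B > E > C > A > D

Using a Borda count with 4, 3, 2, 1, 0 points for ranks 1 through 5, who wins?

C

D: 39·1 + 40·0 + 8·0 = 39
A: 39·2 + 40·2 + 8·1 = 166
C: 39·4 + 40·3 + 8·2 = 292
E: 39·0 + 40·4 + 8·3 = 184
B: 39·3 + 40·1 + 8·4 = 189
C has the highest Borda score (292).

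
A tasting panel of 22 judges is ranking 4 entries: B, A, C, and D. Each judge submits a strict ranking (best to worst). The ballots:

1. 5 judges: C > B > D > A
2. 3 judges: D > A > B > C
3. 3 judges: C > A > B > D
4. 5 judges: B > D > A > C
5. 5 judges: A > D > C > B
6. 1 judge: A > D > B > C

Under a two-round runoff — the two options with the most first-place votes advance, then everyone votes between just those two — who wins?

A

Round 1 first-place votes: B 5, A 6, C 8, D 3.
C and A advance.
Runoff: C is preferred to A by 8 voters; A by 14.
A wins the runoff.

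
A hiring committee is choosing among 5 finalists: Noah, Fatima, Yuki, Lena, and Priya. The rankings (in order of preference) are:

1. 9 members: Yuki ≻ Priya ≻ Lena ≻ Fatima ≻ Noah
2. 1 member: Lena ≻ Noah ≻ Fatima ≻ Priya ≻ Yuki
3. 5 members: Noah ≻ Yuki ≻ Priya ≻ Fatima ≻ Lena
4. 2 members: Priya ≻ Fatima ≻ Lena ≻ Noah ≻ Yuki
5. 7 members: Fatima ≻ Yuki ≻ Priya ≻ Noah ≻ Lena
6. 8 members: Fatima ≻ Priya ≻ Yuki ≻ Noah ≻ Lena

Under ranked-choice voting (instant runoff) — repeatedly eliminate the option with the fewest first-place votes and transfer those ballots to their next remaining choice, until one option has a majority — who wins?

Round 1: Noah 5, Fatima 15, Yuki 9, Lena 1, Priya 2. Eliminate Lena.
Round 2: Noah 6, Fatima 15, Yuki 9, Priya 2. Eliminate Priya.
Round 3: Noah 6, Fatima 17, Yuki 9. Fatima has a majority.

Fatima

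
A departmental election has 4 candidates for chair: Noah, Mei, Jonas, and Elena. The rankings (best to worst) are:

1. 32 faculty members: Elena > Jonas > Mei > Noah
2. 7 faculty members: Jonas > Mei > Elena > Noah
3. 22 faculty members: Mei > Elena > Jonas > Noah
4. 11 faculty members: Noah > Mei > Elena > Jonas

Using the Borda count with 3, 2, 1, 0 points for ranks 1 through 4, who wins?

Elena

Noah: 32·0 + 7·0 + 22·0 + 11·3 = 33
Mei: 32·1 + 7·2 + 22·3 + 11·2 = 134
Jonas: 32·2 + 7·3 + 22·1 + 11·0 = 107
Elena: 32·3 + 7·1 + 22·2 + 11·1 = 158
Elena has the highest Borda score (158).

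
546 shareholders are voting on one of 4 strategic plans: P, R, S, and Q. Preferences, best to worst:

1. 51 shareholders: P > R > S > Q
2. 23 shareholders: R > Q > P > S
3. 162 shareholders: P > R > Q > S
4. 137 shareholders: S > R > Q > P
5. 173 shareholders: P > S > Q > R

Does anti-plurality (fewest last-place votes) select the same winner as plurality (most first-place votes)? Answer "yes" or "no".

Anti-plurality — last-place votes: P 137, R 173, S 185, Q 51. Winner: Q.
Plurality — first-place votes: P 386, R 23, S 137, Q 0. Winner: P.
The two methods disagree.

no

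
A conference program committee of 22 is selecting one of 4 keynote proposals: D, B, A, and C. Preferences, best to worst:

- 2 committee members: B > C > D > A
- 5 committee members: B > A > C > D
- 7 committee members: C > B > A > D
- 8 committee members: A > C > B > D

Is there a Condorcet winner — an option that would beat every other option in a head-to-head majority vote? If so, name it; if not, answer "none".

none

Checking pairwise contests:
B beats D 22–0.
C beats B 15–7.
B beats A 14–8.
A beats C 13–9.
Every option loses at least one head-to-head, so there is no Condorcet winner.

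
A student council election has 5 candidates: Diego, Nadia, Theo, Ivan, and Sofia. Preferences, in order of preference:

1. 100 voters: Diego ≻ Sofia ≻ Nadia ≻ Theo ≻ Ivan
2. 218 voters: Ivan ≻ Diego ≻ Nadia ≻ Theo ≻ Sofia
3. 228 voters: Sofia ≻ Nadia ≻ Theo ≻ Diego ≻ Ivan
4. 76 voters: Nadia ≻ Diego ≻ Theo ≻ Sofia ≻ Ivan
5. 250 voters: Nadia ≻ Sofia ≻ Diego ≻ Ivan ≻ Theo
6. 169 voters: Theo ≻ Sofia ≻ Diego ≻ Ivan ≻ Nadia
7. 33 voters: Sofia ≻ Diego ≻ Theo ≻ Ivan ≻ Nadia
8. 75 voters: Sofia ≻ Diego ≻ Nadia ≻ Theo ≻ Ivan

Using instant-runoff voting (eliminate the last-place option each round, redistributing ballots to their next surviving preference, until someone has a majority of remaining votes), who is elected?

Sofia

Round 1: Diego 100, Nadia 326, Theo 169, Ivan 218, Sofia 336. Eliminate Diego.
Round 2: Nadia 326, Theo 169, Ivan 218, Sofia 436. Eliminate Theo.
Round 3: Nadia 326, Ivan 218, Sofia 605. Sofia has a majority.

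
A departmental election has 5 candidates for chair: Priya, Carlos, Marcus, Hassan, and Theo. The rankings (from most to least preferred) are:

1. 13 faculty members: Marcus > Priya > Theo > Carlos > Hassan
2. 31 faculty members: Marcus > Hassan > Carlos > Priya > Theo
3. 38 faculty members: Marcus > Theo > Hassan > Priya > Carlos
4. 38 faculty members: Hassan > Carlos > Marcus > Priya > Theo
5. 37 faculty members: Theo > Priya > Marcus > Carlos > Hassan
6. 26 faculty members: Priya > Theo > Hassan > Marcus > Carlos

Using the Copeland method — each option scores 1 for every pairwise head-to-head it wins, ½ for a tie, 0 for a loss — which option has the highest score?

Marcus

Priya: beats Carlos and Theo; loses to Marcus and Hassan → score 2.
Carlos: loses to Priya, Marcus, Hassan, and Theo → score 0.
Marcus: beats Priya, Carlos, Hassan, and Theo → score 4.
Hassan: beats Priya and Carlos; loses to Marcus and Theo → score 2.
Theo: beats Carlos and Hassan; loses to Priya and Marcus → score 2.
Marcus has the best pairwise record.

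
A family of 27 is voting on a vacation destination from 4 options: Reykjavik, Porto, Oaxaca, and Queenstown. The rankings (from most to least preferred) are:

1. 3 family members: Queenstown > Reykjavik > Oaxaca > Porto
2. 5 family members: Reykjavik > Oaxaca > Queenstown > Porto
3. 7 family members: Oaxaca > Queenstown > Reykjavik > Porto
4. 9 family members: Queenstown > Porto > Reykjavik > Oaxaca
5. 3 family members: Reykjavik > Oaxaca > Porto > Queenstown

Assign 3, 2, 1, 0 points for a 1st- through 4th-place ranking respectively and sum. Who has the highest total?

Reykjavik: 3·2 + 5·3 + 7·1 + 9·1 + 3·3 = 46
Porto: 3·0 + 5·0 + 7·0 + 9·2 + 3·1 = 21
Oaxaca: 3·1 + 5·2 + 7·3 + 9·0 + 3·2 = 40
Queenstown: 3·3 + 5·1 + 7·2 + 9·3 + 3·0 = 55
Queenstown has the highest Borda score (55).

Queenstown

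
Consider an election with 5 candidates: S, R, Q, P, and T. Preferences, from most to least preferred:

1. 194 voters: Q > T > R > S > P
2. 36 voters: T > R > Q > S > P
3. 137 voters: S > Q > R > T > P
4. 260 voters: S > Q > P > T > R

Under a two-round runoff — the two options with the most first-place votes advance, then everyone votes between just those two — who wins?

S

Round 1 first-place votes: S 397, R 0, Q 194, P 0, T 36.
S and Q advance.
Runoff: S is preferred to Q by 397 voters; Q by 230.
S wins the runoff.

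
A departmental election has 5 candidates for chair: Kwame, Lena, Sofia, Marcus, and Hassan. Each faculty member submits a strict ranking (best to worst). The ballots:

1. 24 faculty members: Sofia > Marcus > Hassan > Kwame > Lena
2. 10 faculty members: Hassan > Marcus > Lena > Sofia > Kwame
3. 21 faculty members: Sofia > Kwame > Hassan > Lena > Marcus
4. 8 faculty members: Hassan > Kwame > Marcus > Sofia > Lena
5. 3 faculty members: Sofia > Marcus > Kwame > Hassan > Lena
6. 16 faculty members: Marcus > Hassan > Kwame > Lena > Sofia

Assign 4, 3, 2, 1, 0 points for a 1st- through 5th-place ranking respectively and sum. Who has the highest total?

Kwame: 24·1 + 10·0 + 21·3 + 8·3 + 3·2 + 16·2 = 149
Lena: 24·0 + 10·2 + 21·1 + 8·0 + 3·0 + 16·1 = 57
Sofia: 24·4 + 10·1 + 21·4 + 8·1 + 3·4 + 16·0 = 210
Marcus: 24·3 + 10·3 + 21·0 + 8·2 + 3·3 + 16·4 = 191
Hassan: 24·2 + 10·4 + 21·2 + 8·4 + 3·1 + 16·3 = 213
Hassan has the highest Borda score (213).

Hassan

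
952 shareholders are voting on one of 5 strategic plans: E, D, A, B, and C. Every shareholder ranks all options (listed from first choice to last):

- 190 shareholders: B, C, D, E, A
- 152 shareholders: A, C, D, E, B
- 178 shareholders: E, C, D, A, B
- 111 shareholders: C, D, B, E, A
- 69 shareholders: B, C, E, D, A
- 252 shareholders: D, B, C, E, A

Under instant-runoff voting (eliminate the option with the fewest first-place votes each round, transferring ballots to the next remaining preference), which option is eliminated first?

Round 1: E 178, D 252, A 152, B 259, C 111. Eliminate C.

C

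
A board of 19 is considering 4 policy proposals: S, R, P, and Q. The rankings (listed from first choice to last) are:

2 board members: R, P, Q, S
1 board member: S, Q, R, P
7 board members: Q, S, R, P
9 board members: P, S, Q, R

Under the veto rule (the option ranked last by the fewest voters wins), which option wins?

Q

Last-place votes: S 2, R 9, P 8, Q 0.
Q is ranked last by the fewest voters, so Q wins.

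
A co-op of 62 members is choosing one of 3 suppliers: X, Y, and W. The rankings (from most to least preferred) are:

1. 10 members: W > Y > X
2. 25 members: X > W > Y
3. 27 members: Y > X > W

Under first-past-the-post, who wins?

Y

First-place votes: X 25, Y 27, W 10.
Y has the most first-place votes.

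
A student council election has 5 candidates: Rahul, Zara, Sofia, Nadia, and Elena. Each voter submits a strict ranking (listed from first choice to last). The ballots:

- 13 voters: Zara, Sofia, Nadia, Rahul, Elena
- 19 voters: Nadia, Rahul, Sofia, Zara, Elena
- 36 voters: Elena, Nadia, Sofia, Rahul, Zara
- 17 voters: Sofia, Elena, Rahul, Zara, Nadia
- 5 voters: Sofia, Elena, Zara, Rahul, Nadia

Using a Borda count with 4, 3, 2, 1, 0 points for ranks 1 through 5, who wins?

Sofia

Rahul: 13·1 + 19·3 + 36·1 + 17·2 + 5·1 = 145
Zara: 13·4 + 19·1 + 36·0 + 17·1 + 5·2 = 98
Sofia: 13·3 + 19·2 + 36·2 + 17·4 + 5·4 = 237
Nadia: 13·2 + 19·4 + 36·3 + 17·0 + 5·0 = 210
Elena: 13·0 + 19·0 + 36·4 + 17·3 + 5·3 = 210
Sofia has the highest Borda score (237).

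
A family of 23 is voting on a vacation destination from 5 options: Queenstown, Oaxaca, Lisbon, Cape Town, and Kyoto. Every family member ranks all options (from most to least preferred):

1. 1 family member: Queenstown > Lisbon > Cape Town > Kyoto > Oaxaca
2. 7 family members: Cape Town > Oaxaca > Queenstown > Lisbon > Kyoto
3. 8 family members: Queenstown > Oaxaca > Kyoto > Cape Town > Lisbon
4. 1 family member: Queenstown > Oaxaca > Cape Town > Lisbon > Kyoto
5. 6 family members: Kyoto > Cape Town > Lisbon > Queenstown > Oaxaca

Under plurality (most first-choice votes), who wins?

First-place votes: Queenstown 10, Oaxaca 0, Lisbon 0, Cape Town 7, Kyoto 6.
Queenstown has the most first-place votes.

Queenstown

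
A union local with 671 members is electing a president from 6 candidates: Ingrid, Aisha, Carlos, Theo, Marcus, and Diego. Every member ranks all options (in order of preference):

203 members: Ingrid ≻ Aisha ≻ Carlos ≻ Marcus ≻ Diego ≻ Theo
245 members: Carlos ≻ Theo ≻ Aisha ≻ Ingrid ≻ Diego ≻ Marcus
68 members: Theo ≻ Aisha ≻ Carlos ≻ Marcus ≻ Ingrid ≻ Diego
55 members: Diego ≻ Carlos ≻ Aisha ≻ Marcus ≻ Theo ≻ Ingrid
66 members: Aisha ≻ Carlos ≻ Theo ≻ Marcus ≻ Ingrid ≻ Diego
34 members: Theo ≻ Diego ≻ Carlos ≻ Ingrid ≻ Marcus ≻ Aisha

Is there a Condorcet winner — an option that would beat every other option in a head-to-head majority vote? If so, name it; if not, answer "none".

none

Checking pairwise contests:
Aisha beats Ingrid 434–237.
Theo beats Aisha 347–324.
Aisha beats Carlos 337–334.
Carlos beats Theo 569–102.
Ingrid beats Marcus 482–189.
Ingrid beats Diego 582–89.
Every option loses at least one head-to-head, so there is no Condorcet winner.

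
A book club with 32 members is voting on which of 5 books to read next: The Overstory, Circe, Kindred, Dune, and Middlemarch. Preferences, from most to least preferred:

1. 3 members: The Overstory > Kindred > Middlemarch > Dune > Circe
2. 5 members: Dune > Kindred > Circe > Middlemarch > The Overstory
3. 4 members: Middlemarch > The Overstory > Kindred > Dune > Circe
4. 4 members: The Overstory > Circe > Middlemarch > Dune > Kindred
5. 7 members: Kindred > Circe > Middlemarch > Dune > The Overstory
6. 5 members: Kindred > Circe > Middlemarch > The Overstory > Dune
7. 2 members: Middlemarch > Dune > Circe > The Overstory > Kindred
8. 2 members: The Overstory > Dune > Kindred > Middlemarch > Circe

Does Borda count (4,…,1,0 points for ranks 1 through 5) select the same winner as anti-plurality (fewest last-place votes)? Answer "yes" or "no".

no

Borda — scores: The Overstory 55, Circe 62, Kindred 84, Dune 50, Middlemarch 69. Winner: Kindred.
Anti-plurality — last-place votes: The Overstory 12, Circe 9, Kindred 6, Dune 5, Middlemarch 0. Winner: Middlemarch.
The two methods disagree.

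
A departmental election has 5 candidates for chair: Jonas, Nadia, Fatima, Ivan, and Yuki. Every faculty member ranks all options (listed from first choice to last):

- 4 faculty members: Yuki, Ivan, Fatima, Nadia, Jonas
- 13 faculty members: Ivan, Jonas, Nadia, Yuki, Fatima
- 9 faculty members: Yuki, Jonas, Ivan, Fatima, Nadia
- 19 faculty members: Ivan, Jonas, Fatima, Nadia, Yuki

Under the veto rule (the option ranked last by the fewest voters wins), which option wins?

Last-place votes: Jonas 4, Nadia 9, Fatima 13, Ivan 0, Yuki 19.
Ivan is ranked last by the fewest voters, so Ivan wins.

Ivan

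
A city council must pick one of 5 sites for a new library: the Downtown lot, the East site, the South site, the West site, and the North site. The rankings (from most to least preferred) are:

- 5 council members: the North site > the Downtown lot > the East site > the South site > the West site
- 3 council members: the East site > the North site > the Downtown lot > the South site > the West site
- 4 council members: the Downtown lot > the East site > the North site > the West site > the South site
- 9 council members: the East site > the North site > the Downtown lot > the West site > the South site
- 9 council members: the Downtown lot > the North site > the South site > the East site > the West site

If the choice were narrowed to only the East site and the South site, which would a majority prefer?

Voters preferring the East site to the South site: 21; preferring the South site to the East site: 9.
the East site wins the head-to-head.

the East site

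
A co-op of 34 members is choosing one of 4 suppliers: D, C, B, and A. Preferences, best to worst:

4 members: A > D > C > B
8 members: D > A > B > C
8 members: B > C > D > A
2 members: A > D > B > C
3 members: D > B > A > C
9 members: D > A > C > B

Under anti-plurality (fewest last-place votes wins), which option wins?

D

Last-place votes: D 0, C 13, B 13, A 8.
D is ranked last by the fewest voters, so D wins.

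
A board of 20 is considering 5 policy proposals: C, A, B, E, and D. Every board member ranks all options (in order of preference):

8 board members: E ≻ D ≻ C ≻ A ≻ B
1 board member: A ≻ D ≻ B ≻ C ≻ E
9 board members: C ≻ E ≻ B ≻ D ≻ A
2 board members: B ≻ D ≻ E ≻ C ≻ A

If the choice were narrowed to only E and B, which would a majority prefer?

E

Voters preferring E to B: 17; preferring B to E: 3.
E wins the head-to-head.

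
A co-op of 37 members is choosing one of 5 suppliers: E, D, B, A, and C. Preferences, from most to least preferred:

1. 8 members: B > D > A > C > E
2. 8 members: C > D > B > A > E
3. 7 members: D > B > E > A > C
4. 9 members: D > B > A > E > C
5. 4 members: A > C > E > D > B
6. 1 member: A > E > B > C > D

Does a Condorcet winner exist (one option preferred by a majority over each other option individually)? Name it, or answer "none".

D

D vs E: 32–5 for D.
D vs B: 28–9 for D.
D vs A: 32–5 for D.
D vs C: 24–13 for D.
D beats every other option head-to-head.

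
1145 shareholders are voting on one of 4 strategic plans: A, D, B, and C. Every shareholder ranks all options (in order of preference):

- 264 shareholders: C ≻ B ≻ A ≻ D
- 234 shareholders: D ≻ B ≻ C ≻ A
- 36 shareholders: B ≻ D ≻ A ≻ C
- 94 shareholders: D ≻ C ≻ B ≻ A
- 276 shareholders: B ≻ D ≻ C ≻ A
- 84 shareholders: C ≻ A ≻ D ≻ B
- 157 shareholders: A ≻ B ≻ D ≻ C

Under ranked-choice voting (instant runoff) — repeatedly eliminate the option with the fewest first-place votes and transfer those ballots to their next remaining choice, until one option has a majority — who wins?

Round 1: A 157, D 328, B 312, C 348. Eliminate A.
Round 2: D 328, B 469, C 348. Eliminate D.
Round 3: B 703, C 442. B has a majority.

B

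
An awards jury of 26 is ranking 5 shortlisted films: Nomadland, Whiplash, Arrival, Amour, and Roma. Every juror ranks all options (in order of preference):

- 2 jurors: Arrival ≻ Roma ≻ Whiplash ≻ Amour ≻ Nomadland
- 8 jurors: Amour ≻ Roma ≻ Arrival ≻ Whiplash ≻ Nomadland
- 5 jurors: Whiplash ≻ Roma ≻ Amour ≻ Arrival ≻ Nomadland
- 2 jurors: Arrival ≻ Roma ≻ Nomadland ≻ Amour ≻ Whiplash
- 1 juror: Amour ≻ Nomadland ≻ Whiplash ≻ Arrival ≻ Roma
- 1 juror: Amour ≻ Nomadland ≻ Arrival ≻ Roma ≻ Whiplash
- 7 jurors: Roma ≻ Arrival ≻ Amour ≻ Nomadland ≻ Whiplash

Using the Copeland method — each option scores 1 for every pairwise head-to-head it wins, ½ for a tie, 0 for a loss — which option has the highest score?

Nomadland: loses to Whiplash, Arrival, Amour, and Roma → score 0.
Whiplash: beats Nomadland; loses to Arrival, Amour, and Roma → score 1.
Arrival: beats Nomadland and Whiplash; loses to Amour and Roma → score 2.
Amour: beats Nomadland, Whiplash, and Arrival; loses to Roma → score 3.
Roma: beats Nomadland, Whiplash, Arrival, and Amour → score 4.
Roma has the best pairwise record.

Roma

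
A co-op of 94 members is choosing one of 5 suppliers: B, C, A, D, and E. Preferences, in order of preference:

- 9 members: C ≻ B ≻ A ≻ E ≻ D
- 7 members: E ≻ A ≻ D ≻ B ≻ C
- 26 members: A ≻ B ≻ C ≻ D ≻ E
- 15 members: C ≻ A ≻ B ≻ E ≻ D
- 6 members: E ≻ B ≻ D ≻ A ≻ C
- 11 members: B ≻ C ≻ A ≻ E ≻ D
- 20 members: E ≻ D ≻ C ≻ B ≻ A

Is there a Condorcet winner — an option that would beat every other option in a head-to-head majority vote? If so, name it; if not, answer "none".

none

Checking pairwise contests:
A beats B 48–46.
B beats C 50–44.
C beats A 55–39.
B beats D 67–27.
B beats E 61–33.
Every option loses at least one head-to-head, so there is no Condorcet winner.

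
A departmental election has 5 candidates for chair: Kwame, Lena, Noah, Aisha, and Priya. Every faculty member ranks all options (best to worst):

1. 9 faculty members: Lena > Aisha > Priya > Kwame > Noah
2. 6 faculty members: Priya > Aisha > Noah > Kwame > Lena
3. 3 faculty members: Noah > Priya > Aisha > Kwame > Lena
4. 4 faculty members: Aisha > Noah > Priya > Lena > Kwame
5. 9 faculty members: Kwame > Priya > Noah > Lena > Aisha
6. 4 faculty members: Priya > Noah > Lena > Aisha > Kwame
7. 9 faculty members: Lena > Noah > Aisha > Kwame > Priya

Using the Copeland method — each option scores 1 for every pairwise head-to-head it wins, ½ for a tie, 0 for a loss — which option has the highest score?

Kwame: loses to Lena, Noah, Aisha, and Priya → score 0.
Lena: beats Kwame and Aisha; loses to Noah and Priya → score 2.
Noah: beats Kwame, Lena, and Aisha; loses to Priya → score 3.
Aisha: beats Kwame; ties Priya; loses to Lena and Noah → score 1.5.
Priya: beats Kwame, Lena, and Noah; ties Aisha → score 3.5.
Priya has the best pairwise record.

Priya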